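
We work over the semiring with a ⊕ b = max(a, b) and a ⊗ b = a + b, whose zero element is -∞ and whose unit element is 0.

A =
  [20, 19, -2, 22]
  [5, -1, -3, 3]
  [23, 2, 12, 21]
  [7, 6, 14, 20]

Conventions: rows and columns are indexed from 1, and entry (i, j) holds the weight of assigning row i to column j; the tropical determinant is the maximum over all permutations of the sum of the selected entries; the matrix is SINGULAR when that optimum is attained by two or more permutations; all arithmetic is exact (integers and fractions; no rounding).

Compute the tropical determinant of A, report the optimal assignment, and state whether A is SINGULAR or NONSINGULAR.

σ = (1, 2, 3, 4): 20 + (-1) + 12 + 20 = 51
σ = (1, 2, 4, 3): 20 + (-1) + 21 + 14 = 54
σ = (1, 3, 2, 4): 20 + (-3) + 2 + 20 = 39
σ = (1, 3, 4, 2): 20 + (-3) + 21 + 6 = 44
σ = (1, 4, 2, 3): 20 + 3 + 2 + 14 = 39
σ = (1, 4, 3, 2): 20 + 3 + 12 + 6 = 41
σ = (2, 1, 3, 4): 19 + 5 + 12 + 20 = 56
σ = (2, 1, 4, 3): 19 + 5 + 21 + 14 = 59
σ = (2, 3, 1, 4): 19 + (-3) + 23 + 20 = 59
σ = (2, 3, 4, 1): 19 + (-3) + 21 + 7 = 44
σ = (2, 4, 1, 3): 19 + 3 + 23 + 14 = 59
σ = (2, 4, 3, 1): 19 + 3 + 12 + 7 = 41
σ = (3, 1, 2, 4): (-2) + 5 + 2 + 20 = 25
σ = (3, 1, 4, 2): (-2) + 5 + 21 + 6 = 30
σ = (3, 2, 1, 4): (-2) + (-1) + 23 + 20 = 40
σ = (3, 2, 4, 1): (-2) + (-1) + 21 + 7 = 25
σ = (3, 4, 1, 2): (-2) + 3 + 23 + 6 = 30
σ = (3, 4, 2, 1): (-2) + 3 + 2 + 7 = 10
σ = (4, 1, 2, 3): 22 + 5 + 2 + 14 = 43
σ = (4, 1, 3, 2): 22 + 5 + 12 + 6 = 45
σ = (4, 2, 1, 3): 22 + (-1) + 23 + 14 = 58
σ = (4, 2, 3, 1): 22 + (-1) + 12 + 7 = 40
σ = (4, 3, 1, 2): 22 + (-3) + 23 + 6 = 48
σ = (4, 3, 2, 1): 22 + (-3) + 2 + 7 = 28
Optimal value attained by: σ = (2, 1, 4, 3).
Answer: det⊕(A) = 59; verdict: SINGULAR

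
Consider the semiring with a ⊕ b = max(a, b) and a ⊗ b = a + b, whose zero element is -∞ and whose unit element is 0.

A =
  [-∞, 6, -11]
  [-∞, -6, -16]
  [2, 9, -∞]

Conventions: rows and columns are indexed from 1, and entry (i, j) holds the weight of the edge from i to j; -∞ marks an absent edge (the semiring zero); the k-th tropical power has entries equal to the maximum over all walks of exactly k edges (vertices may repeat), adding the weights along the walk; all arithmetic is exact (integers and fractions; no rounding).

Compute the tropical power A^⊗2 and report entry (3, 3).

A^⊗2:
  [-9, 0, -10]
  [-14, -7, -22]
  [-∞, 8, -7]
Key observation: the optimum is the walk 3->2->3, with weight 9 + (-16) = -7.
Optimal value attained by: walk 3->2->3.
Answer: (A^⊗2)[3][3] = -7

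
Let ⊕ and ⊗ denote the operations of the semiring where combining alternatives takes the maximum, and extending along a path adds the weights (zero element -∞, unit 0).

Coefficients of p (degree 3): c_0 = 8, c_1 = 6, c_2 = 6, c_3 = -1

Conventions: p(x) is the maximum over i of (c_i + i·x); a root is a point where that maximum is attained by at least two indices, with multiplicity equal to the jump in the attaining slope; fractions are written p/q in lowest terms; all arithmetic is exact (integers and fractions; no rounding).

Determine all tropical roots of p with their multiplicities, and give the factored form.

hull edge (i=0, c=8) to (i=2, c=6): slope -1, span 2
hull edge (i=2, c=6) to (i=3, c=-1): slope -7, span 1
Factored form: p(x) = -1 ⊗ (x ⊕ 1) ⊗ (x ⊕ 1) ⊗ (x ⊕ 7)
Answer: roots = 1 (mult 2), 7 (mult 1)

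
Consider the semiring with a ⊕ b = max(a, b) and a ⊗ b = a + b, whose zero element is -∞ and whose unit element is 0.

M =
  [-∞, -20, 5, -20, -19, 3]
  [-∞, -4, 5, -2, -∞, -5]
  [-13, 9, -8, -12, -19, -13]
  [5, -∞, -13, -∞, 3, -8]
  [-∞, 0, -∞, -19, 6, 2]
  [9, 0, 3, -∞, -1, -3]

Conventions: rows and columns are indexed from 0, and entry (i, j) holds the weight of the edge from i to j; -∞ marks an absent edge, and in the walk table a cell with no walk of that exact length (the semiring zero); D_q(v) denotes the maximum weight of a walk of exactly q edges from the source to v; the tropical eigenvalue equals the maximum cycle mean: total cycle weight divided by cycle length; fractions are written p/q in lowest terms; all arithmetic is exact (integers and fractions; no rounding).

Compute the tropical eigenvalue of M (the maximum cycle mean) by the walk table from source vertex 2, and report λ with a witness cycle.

q=0: [-∞, -∞, 0, -∞, -∞, -∞]
q=1: [-13, 9, -8, -12, -19, -13]
q=2: [-4, 5, 14, 7, -9, 4]
q=3: [13, 23, 10, 3, 10, 1]
q=4: [10, 19, 28, 21, 16, 18]
q=5: [27, 37, 24, 17, 24, 18]
q=6: [27, 33, 42, 35, 30, 32]
Optimal cycle mean attained by: cycle 1->2->1, total 5 + 9, length 2.
Answer: λ = 7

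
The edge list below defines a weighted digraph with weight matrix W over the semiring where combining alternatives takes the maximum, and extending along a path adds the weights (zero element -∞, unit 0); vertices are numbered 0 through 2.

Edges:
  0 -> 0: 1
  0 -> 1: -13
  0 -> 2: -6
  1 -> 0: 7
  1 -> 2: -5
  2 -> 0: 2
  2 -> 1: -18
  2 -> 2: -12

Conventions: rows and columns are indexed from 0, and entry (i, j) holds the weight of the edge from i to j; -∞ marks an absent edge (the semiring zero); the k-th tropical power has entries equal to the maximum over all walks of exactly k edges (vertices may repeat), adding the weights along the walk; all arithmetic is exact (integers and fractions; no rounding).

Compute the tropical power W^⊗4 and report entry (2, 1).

W^⊗2:
  [2, -12, -5]
  [8, -6, 1]
  [3, -11, -4]
W^⊗3:
  [3, -11, -4]
  [9, -5, 2]
  [4, -10, -3]
W^⊗4:
  [4, -10, -3]
  [10, -4, 3]
  [5, -9, -2]
Key observation: the optimum is the walk 2->0->0->0->1, with weight 2 + 1 + 1 + (-13) = -9.
Optimal value attained by: walk 2->0->0->0->1.
Answer: (W^⊗4)[2][1] = -9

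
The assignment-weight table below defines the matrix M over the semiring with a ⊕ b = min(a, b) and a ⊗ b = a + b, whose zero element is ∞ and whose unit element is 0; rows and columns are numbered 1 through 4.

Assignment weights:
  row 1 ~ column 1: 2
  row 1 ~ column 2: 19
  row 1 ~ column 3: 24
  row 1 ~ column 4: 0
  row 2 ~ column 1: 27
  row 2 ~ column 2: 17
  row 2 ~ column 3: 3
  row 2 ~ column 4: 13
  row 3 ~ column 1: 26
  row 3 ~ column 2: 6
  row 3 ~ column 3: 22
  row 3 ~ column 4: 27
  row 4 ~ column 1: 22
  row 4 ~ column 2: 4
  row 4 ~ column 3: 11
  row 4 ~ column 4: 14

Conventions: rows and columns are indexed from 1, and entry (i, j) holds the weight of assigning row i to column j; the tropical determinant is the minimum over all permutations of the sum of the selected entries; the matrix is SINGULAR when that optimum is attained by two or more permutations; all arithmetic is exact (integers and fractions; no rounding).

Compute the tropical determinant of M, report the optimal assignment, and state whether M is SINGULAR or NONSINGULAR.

σ = (1, 2, 3, 4): 2 + 17 + 22 + 14 = 55
σ = (1, 2, 4, 3): 2 + 17 + 27 + 11 = 57
σ = (1, 3, 2, 4): 2 + 3 + 6 + 14 = 25
σ = (1, 3, 4, 2): 2 + 3 + 27 + 4 = 36
σ = (1, 4, 2, 3): 2 + 13 + 6 + 11 = 32
σ = (1, 4, 3, 2): 2 + 13 + 22 + 4 = 41
σ = (2, 1, 3, 4): 19 + 27 + 22 + 14 = 82
σ = (2, 1, 4, 3): 19 + 27 + 27 + 11 = 84
σ = (2, 3, 1, 4): 19 + 3 + 26 + 14 = 62
σ = (2, 3, 4, 1): 19 + 3 + 27 + 22 = 71
σ = (2, 4, 1, 3): 19 + 13 + 26 + 11 = 69
σ = (2, 4, 3, 1): 19 + 13 + 22 + 22 = 76
σ = (3, 1, 2, 4): 24 + 27 + 6 + 14 = 71
σ = (3, 1, 4, 2): 24 + 27 + 27 + 4 = 82
σ = (3, 2, 1, 4): 24 + 17 + 26 + 14 = 81
σ = (3, 2, 4, 1): 24 + 17 + 27 + 22 = 90
σ = (3, 4, 1, 2): 24 + 13 + 26 + 4 = 67
σ = (3, 4, 2, 1): 24 + 13 + 6 + 22 = 65
σ = (4, 1, 2, 3): 0 + 27 + 6 + 11 = 44
σ = (4, 1, 3, 2): 0 + 27 + 22 + 4 = 53
σ = (4, 2, 1, 3): 0 + 17 + 26 + 11 = 54
σ = (4, 2, 3, 1): 0 + 17 + 22 + 22 = 61
σ = (4, 3, 1, 2): 0 + 3 + 26 + 4 = 33
σ = (4, 3, 2, 1): 0 + 3 + 6 + 22 = 31
Optimal value attained by: σ = (1, 3, 2, 4).
Answer: det⊕(M) = 25; verdict: NONSINGULAR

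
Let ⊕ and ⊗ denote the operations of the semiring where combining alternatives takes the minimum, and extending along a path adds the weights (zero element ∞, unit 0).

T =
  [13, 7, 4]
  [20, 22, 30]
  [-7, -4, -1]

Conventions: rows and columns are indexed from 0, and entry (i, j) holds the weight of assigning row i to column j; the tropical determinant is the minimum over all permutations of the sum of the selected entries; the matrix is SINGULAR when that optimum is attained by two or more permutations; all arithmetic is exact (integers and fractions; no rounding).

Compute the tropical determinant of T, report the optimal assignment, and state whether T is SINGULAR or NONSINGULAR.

σ = (0, 1, 2): 13 + 22 + (-1) = 34
σ = (0, 2, 1): 13 + 30 + (-4) = 39
σ = (1, 0, 2): 7 + 20 + (-1) = 26
σ = (1, 2, 0): 7 + 30 + (-7) = 30
σ = (2, 0, 1): 4 + 20 + (-4) = 20
σ = (2, 1, 0): 4 + 22 + (-7) = 19
Optimal value attained by: σ = (2, 1, 0).
Answer: det⊕(T) = 19; verdict: NONSINGULAR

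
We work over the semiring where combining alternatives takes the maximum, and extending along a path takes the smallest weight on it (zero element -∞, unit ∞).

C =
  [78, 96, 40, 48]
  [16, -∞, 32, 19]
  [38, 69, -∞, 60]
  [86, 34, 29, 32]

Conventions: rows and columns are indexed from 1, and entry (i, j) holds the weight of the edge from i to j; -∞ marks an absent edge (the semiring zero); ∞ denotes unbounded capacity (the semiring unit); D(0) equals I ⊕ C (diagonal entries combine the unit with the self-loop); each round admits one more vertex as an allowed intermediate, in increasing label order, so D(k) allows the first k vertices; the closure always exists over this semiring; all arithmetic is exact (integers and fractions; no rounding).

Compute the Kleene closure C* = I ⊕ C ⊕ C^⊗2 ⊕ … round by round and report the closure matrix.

D(0):
  [∞, 96, 40, 48]
  [16, ∞, 32, 19]
  [38, 69, ∞, 60]
  [86, 34, 29, ∞]
D(1):
  [∞, 96, 40, 48]
  [16, ∞, 32, 19]
  [38, 69, ∞, 60]
  [86, 86, 40, ∞]
D(2):
  [∞, 96, 40, 48]
  [16, ∞, 32, 19]
  [38, 69, ∞, 60]
  [86, 86, 40, ∞]
D(3):
  [∞, 96, 40, 48]
  [32, ∞, 32, 32]
  [38, 69, ∞, 60]
  [86, 86, 40, ∞]
D(4):
  [∞, 96, 40, 48]
  [32, ∞, 32, 32]
  [60, 69, ∞, 60]
  [86, 86, 40, ∞]
Answer: C* = [[∞, 96, 40, 48], [32, ∞, 32, 32], [60, 69, ∞, 60], [86, 86, 40, ∞]]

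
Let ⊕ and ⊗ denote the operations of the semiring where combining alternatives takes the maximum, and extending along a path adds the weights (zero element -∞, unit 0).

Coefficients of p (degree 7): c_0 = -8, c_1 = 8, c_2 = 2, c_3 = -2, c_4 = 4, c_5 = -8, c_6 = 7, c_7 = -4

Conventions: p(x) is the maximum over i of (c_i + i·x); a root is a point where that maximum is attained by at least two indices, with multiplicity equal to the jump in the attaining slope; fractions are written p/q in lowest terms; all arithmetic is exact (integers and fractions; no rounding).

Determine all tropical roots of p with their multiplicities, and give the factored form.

hull edge (i=0, c=-8) to (i=1, c=8): slope 16, span 1
hull edge (i=1, c=8) to (i=6, c=7): slope -1/5, span 5
hull edge (i=6, c=7) to (i=7, c=-4): slope -11, span 1
Factored form: p(x) = -4 ⊗ (x ⊕ (-16)) ⊗ (x ⊕ 1/5) ⊗ (x ⊕ 1/5) ⊗ (x ⊕ 1/5) ⊗ (x ⊕ 1/5) ⊗ (x ⊕ 1/5) ⊗ (x ⊕ 11)
Answer: roots = -16 (mult 1), 1/5 (mult 5), 11 (mult 1)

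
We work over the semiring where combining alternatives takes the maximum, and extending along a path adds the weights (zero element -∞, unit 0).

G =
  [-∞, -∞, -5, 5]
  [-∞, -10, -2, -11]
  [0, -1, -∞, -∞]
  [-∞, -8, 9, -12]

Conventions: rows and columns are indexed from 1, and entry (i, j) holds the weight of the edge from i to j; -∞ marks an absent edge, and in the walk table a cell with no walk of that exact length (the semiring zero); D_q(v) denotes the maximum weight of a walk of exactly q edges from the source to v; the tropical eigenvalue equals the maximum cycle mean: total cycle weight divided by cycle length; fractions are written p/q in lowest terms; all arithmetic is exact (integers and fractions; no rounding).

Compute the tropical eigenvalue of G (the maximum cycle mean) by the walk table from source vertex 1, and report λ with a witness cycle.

q=0: [0, -∞, -∞, -∞]
q=1: [-∞, -∞, -5, 5]
q=2: [-5, -3, 14, -7]
q=3: [14, 13, 2, 0]
q=4: [2, 3, 11, 19]
Optimal cycle mean attained by: cycle 1->4->3->1, total 5 + 9 + 0, length 3.
Answer: λ = 14/3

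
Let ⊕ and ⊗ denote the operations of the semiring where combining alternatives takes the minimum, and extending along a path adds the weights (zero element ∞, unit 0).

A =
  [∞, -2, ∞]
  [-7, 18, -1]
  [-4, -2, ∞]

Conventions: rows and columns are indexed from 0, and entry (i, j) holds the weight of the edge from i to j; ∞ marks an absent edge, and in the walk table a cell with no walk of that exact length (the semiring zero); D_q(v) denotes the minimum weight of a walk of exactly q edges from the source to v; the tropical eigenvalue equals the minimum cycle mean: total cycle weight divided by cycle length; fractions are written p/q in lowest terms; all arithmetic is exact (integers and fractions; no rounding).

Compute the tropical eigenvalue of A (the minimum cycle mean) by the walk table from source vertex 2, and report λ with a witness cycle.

q=0: [∞, ∞, 0]
q=1: [-4, -2, ∞]
q=2: [-9, -6, -3]
q=3: [-13, -11, -7]
Optimal cycle mean attained by: cycle 0->1->0, total (-2) + (-7), length 2.
Answer: λ = -9/2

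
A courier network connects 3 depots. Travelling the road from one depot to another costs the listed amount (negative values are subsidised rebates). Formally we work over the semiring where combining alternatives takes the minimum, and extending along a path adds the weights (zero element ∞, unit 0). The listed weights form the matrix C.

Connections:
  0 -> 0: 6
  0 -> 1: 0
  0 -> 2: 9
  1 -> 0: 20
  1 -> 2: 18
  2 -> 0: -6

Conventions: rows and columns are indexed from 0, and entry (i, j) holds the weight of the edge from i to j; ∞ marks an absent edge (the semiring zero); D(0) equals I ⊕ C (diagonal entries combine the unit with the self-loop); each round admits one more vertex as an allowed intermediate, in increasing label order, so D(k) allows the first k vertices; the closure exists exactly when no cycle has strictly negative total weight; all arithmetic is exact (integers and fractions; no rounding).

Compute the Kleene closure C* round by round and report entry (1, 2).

D(0):
  [0, 0, 9]
  [20, 0, 18]
  [-6, ∞, 0]
D(1):
  [0, 0, 9]
  [20, 0, 18]
  [-6, -6, 0]
D(2):
  [0, 0, 9]
  [20, 0, 18]
  [-6, -6, 0]
D(3):
  [0, 0, 9]
  [12, 0, 18]
  [-6, -6, 0]
Answer: C*[1][2] = 18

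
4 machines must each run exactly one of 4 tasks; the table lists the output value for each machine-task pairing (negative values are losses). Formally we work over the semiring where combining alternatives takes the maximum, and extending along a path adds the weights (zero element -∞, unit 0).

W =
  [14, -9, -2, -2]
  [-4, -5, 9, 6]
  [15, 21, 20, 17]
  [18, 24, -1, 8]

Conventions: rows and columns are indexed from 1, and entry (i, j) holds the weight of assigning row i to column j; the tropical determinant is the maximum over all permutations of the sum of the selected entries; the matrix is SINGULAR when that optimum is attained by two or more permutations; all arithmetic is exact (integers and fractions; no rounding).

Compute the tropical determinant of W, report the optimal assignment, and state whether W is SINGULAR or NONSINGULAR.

σ = (1, 2, 3, 4): 14 + (-5) + 20 + 8 = 37
σ = (1, 2, 4, 3): 14 + (-5) + 17 + (-1) = 25
σ = (1, 3, 2, 4): 14 + 9 + 21 + 8 = 52
σ = (1, 3, 4, 2): 14 + 9 + 17 + 24 = 64
σ = (1, 4, 2, 3): 14 + 6 + 21 + (-1) = 40
σ = (1, 4, 3, 2): 14 + 6 + 20 + 24 = 64
σ = (2, 1, 3, 4): (-9) + (-4) + 20 + 8 = 15
σ = (2, 1, 4, 3): (-9) + (-4) + 17 + (-1) = 3
σ = (2, 3, 1, 4): (-9) + 9 + 15 + 8 = 23
σ = (2, 3, 4, 1): (-9) + 9 + 17 + 18 = 35
σ = (2, 4, 1, 3): (-9) + 6 + 15 + (-1) = 11
σ = (2, 4, 3, 1): (-9) + 6 + 20 + 18 = 35
σ = (3, 1, 2, 4): (-2) + (-4) + 21 + 8 = 23
σ = (3, 1, 4, 2): (-2) + (-4) + 17 + 24 = 35
σ = (3, 2, 1, 4): (-2) + (-5) + 15 + 8 = 16
σ = (3, 2, 4, 1): (-2) + (-5) + 17 + 18 = 28
σ = (3, 4, 1, 2): (-2) + 6 + 15 + 24 = 43
σ = (3, 4, 2, 1): (-2) + 6 + 21 + 18 = 43
σ = (4, 1, 2, 3): (-2) + (-4) + 21 + (-1) = 14
σ = (4, 1, 3, 2): (-2) + (-4) + 20 + 24 = 38
σ = (4, 2, 1, 3): (-2) + (-5) + 15 + (-1) = 7
σ = (4, 2, 3, 1): (-2) + (-5) + 20 + 18 = 31
σ = (4, 3, 1, 2): (-2) + 9 + 15 + 24 = 46
σ = (4, 3, 2, 1): (-2) + 9 + 21 + 18 = 46
Optimal value attained by: σ = (1, 3, 4, 2).
Answer: det⊕(W) = 64; verdict: SINGULAR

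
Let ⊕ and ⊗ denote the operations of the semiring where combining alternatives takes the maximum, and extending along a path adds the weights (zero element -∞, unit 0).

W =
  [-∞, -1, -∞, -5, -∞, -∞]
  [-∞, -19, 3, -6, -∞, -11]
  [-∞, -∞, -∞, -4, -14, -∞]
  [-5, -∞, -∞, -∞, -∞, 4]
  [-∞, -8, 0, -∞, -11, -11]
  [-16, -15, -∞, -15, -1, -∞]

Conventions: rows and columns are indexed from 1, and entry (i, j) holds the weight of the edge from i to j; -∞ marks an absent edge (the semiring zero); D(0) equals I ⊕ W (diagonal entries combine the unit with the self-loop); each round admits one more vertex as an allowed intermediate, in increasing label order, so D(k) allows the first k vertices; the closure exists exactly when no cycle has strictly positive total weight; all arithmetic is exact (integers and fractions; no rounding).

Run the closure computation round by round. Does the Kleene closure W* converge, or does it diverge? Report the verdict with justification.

D(0):
  [0, -1, -∞, -5, -∞, -∞]
  [-∞, 0, 3, -6, -∞, -11]
  [-∞, -∞, 0, -4, -14, -∞]
  [-5, -∞, -∞, 0, -∞, 4]
  [-∞, -8, 0, -∞, 0, -11]
  [-16, -15, -∞, -15, -1, 0]
D(1):
  [0, -1, -∞, -5, -∞, -∞]
  [-∞, 0, 3, -6, -∞, -11]
  [-∞, -∞, 0, -4, -14, -∞]
  [-5, -6, -∞, 0, -∞, 4]
  [-∞, -8, 0, -∞, 0, -11]
  [-16, -15, -∞, -15, -1, 0]
D(2):
  [0, -1, 2, -5, -∞, -12]
  [-∞, 0, 3, -6, -∞, -11]
  [-∞, -∞, 0, -4, -14, -∞]
  [-5, -6, -3, 0, -∞, 4]
  [-∞, -8, 0, -14, 0, -11]
  [-16, -15, -12, -15, -1, 0]
D(3):
  [0, -1, 2, -2, -12, -12]
  [-∞, 0, 3, -1, -11, -11]
  [-∞, -∞, 0, -4, -14, -∞]
  [-5, -6, -3, 0, -17, 4]
  [-∞, -8, 0, -4, 0, -11]
  [-16, -15, -12, -15, -1, 0]
D(4):
  [0, -1, 2, -2, -12, 2]
  [-6, 0, 3, -1, -11, 3]
  [-9, -10, 0, -4, -14, 0]
  [-5, -6, -3, 0, -17, 4]
  [-9, -8, 0, -4, 0, 0]
  [-16, -15, -12, -15, -1, 0]
D(5):
  [0, -1, 2, -2, -12, 2]
  [-6, 0, 3, -1, -11, 3]
  [-9, -10, 0, -4, -14, 0]
  [-5, -6, -3, 0, -17, 4]
  [-9, -8, 0, -4, 0, 0]
  [-10, -9, -1, -5, -1, 0]
D(6):
  [0, -1, 2, -2, 1, 2]
  [-6, 0, 3, -1, 2, 3]
  [-9, -9, 0, -4, -1, 0]
  [-5, -5, 3, 0, 3, 4]
  [-9, -8, 0, -4, 0, 0]
  [-10, -9, -1, -5, -1, 0]
Key observation: every diagonal entry stays at the unit through all rounds, so no improving cycle exists.
Answer: CONVERGES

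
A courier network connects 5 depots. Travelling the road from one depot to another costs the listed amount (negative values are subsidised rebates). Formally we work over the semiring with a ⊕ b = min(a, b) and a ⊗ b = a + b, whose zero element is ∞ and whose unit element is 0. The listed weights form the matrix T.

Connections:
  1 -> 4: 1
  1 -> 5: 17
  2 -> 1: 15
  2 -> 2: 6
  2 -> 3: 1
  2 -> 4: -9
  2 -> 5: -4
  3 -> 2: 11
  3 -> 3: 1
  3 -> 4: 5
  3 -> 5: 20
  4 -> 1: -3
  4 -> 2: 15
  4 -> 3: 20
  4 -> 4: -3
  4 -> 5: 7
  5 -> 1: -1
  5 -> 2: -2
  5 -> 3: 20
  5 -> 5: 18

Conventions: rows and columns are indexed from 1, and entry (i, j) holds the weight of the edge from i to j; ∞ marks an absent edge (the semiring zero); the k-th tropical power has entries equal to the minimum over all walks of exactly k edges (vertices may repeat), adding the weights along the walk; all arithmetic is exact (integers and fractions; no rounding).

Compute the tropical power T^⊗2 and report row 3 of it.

T^⊗2:
  [-2, 15, 21, -2, 8]
  [-12, -6, 2, -12, -2]
  [2, 12, 2, 2, 7]
  [-6, 5, 16, -6, 4]
  [13, 4, -1, -11, -6]
Answer: row 3 of T^⊗2 = [2, 12, 2, 2, 7]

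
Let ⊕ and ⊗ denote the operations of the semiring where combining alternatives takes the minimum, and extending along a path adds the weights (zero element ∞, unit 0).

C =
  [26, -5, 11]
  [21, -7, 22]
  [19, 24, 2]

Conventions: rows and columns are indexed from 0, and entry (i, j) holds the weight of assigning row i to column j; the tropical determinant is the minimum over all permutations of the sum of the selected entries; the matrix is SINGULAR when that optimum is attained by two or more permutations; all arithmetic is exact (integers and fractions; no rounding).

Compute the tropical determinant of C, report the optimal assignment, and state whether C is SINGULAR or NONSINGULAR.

σ = (0, 1, 2): 26 + (-7) + 2 = 21
σ = (0, 2, 1): 26 + 22 + 24 = 72
σ = (1, 0, 2): (-5) + 21 + 2 = 18
σ = (1, 2, 0): (-5) + 22 + 19 = 36
σ = (2, 0, 1): 11 + 21 + 24 = 56
σ = (2, 1, 0): 11 + (-7) + 19 = 23
Optimal value attained by: σ = (1, 0, 2).
Answer: det⊕(C) = 18; verdict: NONSINGULAR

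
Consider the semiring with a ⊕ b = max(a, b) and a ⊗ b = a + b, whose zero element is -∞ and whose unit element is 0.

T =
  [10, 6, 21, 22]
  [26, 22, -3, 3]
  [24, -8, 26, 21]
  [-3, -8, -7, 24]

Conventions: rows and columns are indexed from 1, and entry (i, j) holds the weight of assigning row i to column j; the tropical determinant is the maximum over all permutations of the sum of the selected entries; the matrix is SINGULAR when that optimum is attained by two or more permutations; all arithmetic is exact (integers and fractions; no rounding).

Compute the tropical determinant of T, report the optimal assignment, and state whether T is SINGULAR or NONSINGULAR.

σ = (1, 2, 3, 4): 10 + 22 + 26 + 24 = 82
σ = (1, 2, 4, 3): 10 + 22 + 21 + (-7) = 46
σ = (1, 3, 2, 4): 10 + (-3) + (-8) + 24 = 23
σ = (1, 3, 4, 2): 10 + (-3) + 21 + (-8) = 20
σ = (1, 4, 2, 3): 10 + 3 + (-8) + (-7) = -2
σ = (1, 4, 3, 2): 10 + 3 + 26 + (-8) = 31
σ = (2, 1, 3, 4): 6 + 26 + 26 + 24 = 82
σ = (2, 1, 4, 3): 6 + 26 + 21 + (-7) = 46
σ = (2, 3, 1, 4): 6 + (-3) + 24 + 24 = 51
σ = (2, 3, 4, 1): 6 + (-3) + 21 + (-3) = 21
σ = (2, 4, 1, 3): 6 + 3 + 24 + (-7) = 26
σ = (2, 4, 3, 1): 6 + 3 + 26 + (-3) = 32
σ = (3, 1, 2, 4): 21 + 26 + (-8) + 24 = 63
σ = (3, 1, 4, 2): 21 + 26 + 21 + (-8) = 60
σ = (3, 2, 1, 4): 21 + 22 + 24 + 24 = 91
σ = (3, 2, 4, 1): 21 + 22 + 21 + (-3) = 61
σ = (3, 4, 1, 2): 21 + 3 + 24 + (-8) = 40
σ = (3, 4, 2, 1): 21 + 3 + (-8) + (-3) = 13
σ = (4, 1, 2, 3): 22 + 26 + (-8) + (-7) = 33
σ = (4, 1, 3, 2): 22 + 26 + 26 + (-8) = 66
σ = (4, 2, 1, 3): 22 + 22 + 24 + (-7) = 61
σ = (4, 2, 3, 1): 22 + 22 + 26 + (-3) = 67
σ = (4, 3, 1, 2): 22 + (-3) + 24 + (-8) = 35
σ = (4, 3, 2, 1): 22 + (-3) + (-8) + (-3) = 8
Optimal value attained by: σ = (3, 2, 1, 4).
Answer: det⊕(T) = 91; verdict: NONSINGULAR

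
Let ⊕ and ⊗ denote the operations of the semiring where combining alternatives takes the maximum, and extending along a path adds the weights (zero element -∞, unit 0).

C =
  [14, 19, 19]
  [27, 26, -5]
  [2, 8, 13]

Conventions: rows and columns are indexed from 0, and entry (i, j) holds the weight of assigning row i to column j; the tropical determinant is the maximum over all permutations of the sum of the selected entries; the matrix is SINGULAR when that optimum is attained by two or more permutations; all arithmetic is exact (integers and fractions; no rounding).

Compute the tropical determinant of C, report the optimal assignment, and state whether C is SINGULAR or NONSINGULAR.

σ = (0, 1, 2): 14 + 26 + 13 = 53
σ = (0, 2, 1): 14 + (-5) + 8 = 17
σ = (1, 0, 2): 19 + 27 + 13 = 59
σ = (1, 2, 0): 19 + (-5) + 2 = 16
σ = (2, 0, 1): 19 + 27 + 8 = 54
σ = (2, 1, 0): 19 + 26 + 2 = 47
Optimal value attained by: σ = (1, 0, 2).
Answer: det⊕(C) = 59; verdict: NONSINGULAR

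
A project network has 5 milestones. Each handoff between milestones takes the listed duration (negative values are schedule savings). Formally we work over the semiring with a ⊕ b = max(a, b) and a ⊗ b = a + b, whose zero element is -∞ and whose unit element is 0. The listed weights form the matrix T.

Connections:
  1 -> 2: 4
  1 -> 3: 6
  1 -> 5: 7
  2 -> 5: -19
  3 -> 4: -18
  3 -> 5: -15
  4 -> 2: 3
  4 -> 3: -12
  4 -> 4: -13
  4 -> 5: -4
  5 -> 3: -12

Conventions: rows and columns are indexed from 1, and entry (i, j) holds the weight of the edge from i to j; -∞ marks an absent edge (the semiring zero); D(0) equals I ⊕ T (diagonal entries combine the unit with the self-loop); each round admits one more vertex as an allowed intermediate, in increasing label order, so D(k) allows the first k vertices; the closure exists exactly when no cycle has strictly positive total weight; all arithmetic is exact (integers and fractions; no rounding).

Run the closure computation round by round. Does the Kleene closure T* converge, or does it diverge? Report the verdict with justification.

D(0):
  [0, 4, 6, -∞, 7]
  [-∞, 0, -∞, -∞, -19]
  [-∞, -∞, 0, -18, -15]
  [-∞, 3, -12, 0, -4]
  [-∞, -∞, -12, -∞, 0]
D(1):
  [0, 4, 6, -∞, 7]
  [-∞, 0, -∞, -∞, -19]
  [-∞, -∞, 0, -18, -15]
  [-∞, 3, -12, 0, -4]
  [-∞, -∞, -12, -∞, 0]
D(2):
  [0, 4, 6, -∞, 7]
  [-∞, 0, -∞, -∞, -19]
  [-∞, -∞, 0, -18, -15]
  [-∞, 3, -12, 0, -4]
  [-∞, -∞, -12, -∞, 0]
D(3):
  [0, 4, 6, -12, 7]
  [-∞, 0, -∞, -∞, -19]
  [-∞, -∞, 0, -18, -15]
  [-∞, 3, -12, 0, -4]
  [-∞, -∞, -12, -30, 0]
D(4):
  [0, 4, 6, -12, 7]
  [-∞, 0, -∞, -∞, -19]
  [-∞, -15, 0, -18, -15]
  [-∞, 3, -12, 0, -4]
  [-∞, -27, -12, -30, 0]
D(5):
  [0, 4, 6, -12, 7]
  [-∞, 0, -31, -49, -19]
  [-∞, -15, 0, -18, -15]
  [-∞, 3, -12, 0, -4]
  [-∞, -27, -12, -30, 0]
Key observation: every diagonal entry stays at the unit through all rounds, so no improving cycle exists.
Answer: CONVERGES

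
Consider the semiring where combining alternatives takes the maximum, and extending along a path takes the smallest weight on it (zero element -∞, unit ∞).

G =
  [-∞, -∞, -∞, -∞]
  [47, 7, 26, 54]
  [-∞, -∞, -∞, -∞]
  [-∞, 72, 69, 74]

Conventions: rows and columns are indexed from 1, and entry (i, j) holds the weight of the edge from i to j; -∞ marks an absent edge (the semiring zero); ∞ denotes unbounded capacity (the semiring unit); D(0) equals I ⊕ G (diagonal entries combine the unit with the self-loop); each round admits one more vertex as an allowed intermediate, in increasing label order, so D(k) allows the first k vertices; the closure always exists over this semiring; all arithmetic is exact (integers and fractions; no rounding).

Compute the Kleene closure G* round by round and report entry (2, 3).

D(0):
  [∞, -∞, -∞, -∞]
  [47, ∞, 26, 54]
  [-∞, -∞, ∞, -∞]
  [-∞, 72, 69, ∞]
D(1):
  [∞, -∞, -∞, -∞]
  [47, ∞, 26, 54]
  [-∞, -∞, ∞, -∞]
  [-∞, 72, 69, ∞]
D(2):
  [∞, -∞, -∞, -∞]
  [47, ∞, 26, 54]
  [-∞, -∞, ∞, -∞]
  [47, 72, 69, ∞]
D(3):
  [∞, -∞, -∞, -∞]
  [47, ∞, 26, 54]
  [-∞, -∞, ∞, -∞]
  [47, 72, 69, ∞]
D(4):
  [∞, -∞, -∞, -∞]
  [47, ∞, 54, 54]
  [-∞, -∞, ∞, -∞]
  [47, 72, 69, ∞]
Answer: G*[2][3] = 54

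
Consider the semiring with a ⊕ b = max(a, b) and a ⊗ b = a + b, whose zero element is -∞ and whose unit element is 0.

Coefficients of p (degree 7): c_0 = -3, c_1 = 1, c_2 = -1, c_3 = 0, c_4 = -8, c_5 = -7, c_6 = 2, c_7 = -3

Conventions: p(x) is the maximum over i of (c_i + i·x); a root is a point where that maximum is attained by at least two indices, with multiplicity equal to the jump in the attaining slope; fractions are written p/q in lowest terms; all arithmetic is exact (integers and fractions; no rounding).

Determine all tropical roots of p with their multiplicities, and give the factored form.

hull edge (i=0, c=-3) to (i=1, c=1): slope 4, span 1
hull edge (i=1, c=1) to (i=6, c=2): slope 1/5, span 5
hull edge (i=6, c=2) to (i=7, c=-3): slope -5, span 1
Factored form: p(x) = -3 ⊗ (x ⊕ (-4)) ⊗ (x ⊕ (-1/5)) ⊗ (x ⊕ (-1/5)) ⊗ (x ⊕ (-1/5)) ⊗ (x ⊕ (-1/5)) ⊗ (x ⊕ (-1/5)) ⊗ (x ⊕ 5)
Answer: roots = -4 (mult 1), -1/5 (mult 5), 5 (mult 1)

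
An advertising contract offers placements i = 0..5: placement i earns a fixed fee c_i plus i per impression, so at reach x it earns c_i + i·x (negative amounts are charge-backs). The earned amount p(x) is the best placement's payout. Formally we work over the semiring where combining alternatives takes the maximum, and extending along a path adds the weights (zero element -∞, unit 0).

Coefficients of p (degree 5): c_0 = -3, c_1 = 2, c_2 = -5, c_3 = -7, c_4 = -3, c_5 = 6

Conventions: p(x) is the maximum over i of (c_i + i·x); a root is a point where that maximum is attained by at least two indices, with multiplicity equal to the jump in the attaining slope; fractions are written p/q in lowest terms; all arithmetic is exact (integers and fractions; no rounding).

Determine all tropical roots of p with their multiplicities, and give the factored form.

hull edge (i=0, c=-3) to (i=1, c=2): slope 5, span 1
hull edge (i=1, c=2) to (i=5, c=6): slope 1, span 4
Factored form: p(x) = 6 ⊗ (x ⊕ (-5)) ⊗ (x ⊕ (-1)) ⊗ (x ⊕ (-1)) ⊗ (x ⊕ (-1)) ⊗ (x ⊕ (-1))
Answer: roots = -5 (mult 1), -1 (mult 4)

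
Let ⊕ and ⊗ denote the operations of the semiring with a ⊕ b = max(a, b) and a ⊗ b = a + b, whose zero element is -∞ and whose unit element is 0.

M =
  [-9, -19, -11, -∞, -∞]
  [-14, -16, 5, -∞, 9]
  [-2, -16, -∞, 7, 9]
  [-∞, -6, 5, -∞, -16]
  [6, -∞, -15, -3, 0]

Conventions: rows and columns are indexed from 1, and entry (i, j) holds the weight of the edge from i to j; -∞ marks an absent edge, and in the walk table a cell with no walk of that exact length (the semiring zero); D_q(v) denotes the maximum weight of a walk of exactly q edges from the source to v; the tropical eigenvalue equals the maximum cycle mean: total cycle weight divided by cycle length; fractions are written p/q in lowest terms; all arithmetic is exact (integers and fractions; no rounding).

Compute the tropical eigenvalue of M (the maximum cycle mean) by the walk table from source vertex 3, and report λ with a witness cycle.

q=0: [-∞, -∞, 0, -∞, -∞]
q=1: [-2, -16, -∞, 7, 9]
q=2: [15, 1, 12, 6, 9]
q=3: [15, 0, 11, 19, 21]
q=4: [27, 13, 24, 18, 21]
q=5: [27, 12, 23, 31, 33]
Optimal cycle mean attained by: cycle 3->4->3, total 7 + 5, length 2.
Answer: λ = 6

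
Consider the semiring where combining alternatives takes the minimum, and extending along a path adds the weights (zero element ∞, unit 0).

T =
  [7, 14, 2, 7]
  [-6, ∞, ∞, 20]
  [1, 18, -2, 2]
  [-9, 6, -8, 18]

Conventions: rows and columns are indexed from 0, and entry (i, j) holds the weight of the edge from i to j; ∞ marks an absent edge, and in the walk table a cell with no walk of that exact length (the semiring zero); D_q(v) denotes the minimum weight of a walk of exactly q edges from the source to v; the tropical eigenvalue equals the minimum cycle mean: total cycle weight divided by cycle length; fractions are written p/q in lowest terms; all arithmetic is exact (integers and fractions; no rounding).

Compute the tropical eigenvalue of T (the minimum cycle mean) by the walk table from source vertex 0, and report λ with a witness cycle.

q=0: [0, ∞, ∞, ∞]
q=1: [7, 14, 2, 7]
q=2: [-2, 13, -1, 4]
q=3: [-5, 10, -4, 1]
q=4: [-8, 7, -7, -2]
Optimal cycle mean attained by: cycle 2->3->2, total 2 + (-8), length 2.
Answer: λ = -3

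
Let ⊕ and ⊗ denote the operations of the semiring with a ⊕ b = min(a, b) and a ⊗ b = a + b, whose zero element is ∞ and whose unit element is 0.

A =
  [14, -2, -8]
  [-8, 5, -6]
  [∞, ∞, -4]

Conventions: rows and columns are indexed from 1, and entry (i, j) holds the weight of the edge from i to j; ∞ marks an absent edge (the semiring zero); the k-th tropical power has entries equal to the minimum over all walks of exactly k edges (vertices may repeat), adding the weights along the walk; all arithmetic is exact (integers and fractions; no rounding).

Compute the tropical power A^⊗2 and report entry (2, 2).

A^⊗2:
  [-10, 3, -12]
  [-3, -10, -16]
  [∞, ∞, -8]
Key observation: the optimum is the walk 2->1->2, with weight (-8) + (-2) = -10.
Optimal value attained by: walk 2->1->2.
Answer: (A^⊗2)[2][2] = -10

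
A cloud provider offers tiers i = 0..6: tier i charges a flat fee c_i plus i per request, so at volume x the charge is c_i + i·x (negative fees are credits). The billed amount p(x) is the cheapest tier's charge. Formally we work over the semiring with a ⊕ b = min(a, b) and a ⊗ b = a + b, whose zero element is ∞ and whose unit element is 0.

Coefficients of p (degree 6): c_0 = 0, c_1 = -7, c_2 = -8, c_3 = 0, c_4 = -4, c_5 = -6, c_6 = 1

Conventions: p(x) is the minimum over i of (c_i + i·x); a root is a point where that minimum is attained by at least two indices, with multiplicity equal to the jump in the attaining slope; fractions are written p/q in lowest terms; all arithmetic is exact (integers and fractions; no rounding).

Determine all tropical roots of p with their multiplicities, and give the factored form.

hull edge (i=0, c=0) to (i=1, c=-7): slope -7, span 1
hull edge (i=1, c=-7) to (i=2, c=-8): slope -1, span 1
hull edge (i=2, c=-8) to (i=5, c=-6): slope 2/3, span 3
hull edge (i=5, c=-6) to (i=6, c=1): slope 7, span 1
Factored form: p(x) = 1 ⊗ (x ⊕ (-7)) ⊗ (x ⊕ (-2/3)) ⊗ (x ⊕ (-2/3)) ⊗ (x ⊕ (-2/3)) ⊗ (x ⊕ 1) ⊗ (x ⊕ 7)
Answer: roots = -7 (mult 1), -2/3 (mult 3), 1 (mult 1), 7 (mult 1)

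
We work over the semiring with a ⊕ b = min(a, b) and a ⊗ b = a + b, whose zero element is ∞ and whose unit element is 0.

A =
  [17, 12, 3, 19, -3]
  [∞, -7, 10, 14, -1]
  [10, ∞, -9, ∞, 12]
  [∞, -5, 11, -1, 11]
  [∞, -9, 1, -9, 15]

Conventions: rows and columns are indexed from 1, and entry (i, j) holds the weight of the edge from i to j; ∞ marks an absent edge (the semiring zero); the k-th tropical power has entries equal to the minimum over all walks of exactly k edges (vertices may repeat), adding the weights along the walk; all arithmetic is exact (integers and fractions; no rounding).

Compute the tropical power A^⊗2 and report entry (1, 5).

A^⊗2:
  [13, -12, -6, -12, 11]
  [20, -14, 0, -10, -8]
  [1, 3, -18, 3, 3]
  [21, -12, 2, -2, -6]
  [11, -16, -8, -10, -10]
Key observation: the optimum is the walk 1->2->5, with weight 12 + (-1) = 11.
Optimal value attained by: walk 1->2->5.
Answer: (A^⊗2)[1][5] = 11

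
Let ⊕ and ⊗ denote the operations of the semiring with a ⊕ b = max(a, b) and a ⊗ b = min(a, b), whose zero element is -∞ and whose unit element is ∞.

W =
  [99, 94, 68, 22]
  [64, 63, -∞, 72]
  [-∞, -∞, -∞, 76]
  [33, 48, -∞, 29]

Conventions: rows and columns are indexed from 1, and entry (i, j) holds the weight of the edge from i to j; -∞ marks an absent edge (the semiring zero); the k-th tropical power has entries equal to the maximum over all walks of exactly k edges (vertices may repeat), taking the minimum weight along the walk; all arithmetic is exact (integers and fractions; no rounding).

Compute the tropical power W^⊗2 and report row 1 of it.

W^⊗2:
  [99, 94, 68, 72]
  [64, 64, 64, 63]
  [33, 48, -∞, 29]
  [48, 48, 33, 48]
Answer: row 1 of W^⊗2 = [99, 94, 68, 72]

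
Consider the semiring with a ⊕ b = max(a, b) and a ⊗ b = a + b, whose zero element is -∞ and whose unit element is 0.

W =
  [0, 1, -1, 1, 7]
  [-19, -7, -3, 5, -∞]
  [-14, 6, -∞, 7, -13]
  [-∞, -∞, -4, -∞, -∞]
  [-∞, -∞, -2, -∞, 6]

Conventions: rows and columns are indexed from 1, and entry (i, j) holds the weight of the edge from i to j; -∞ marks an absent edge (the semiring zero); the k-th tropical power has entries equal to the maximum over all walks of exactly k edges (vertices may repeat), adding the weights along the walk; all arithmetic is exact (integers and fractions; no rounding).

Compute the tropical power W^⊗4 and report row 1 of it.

W^⊗2:
  [0, 5, 5, 6, 13]
  [-17, 3, 1, 4, -12]
  [-13, -1, 3, 11, -7]
  [-18, 2, -∞, 3, -17]
  [-16, 4, 4, 5, 12]
W^⊗3:
  [0, 11, 11, 12, 19]
  [-13, 7, 0, 8, -6]
  [-11, 9, 7, 10, -1]
  [-17, -5, -1, 7, -11]
  [-10, 10, 10, 11, 18]
W^⊗4:
  [0, 17, 17, 18, 25]
  [-12, 6, 4, 12, 0]
  [-7, 13, 6, 14, 5]
  [-15, 5, 3, 6, -5]
  [-4, 16, 16, 17, 24]
Answer: row 1 of W^⊗4 = [0, 17, 17, 18, 25]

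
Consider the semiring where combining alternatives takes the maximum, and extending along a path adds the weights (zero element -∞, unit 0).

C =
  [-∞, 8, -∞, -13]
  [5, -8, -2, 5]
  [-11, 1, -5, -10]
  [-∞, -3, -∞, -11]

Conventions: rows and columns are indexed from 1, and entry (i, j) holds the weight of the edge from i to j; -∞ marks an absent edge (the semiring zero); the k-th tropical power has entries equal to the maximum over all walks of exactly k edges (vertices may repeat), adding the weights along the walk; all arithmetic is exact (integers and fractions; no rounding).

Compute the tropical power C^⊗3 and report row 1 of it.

C^⊗2:
  [13, 0, 6, 13]
  [-3, 13, -7, -3]
  [6, -3, -1, 6]
  [2, -11, -5, 2]
C^⊗3:
  [5, 21, 1, 5]
  [18, 5, 11, 18]
  [2, 14, -5, 2]
  [-6, 10, -10, -6]
Answer: row 1 of C^⊗3 = [5, 21, 1, 5]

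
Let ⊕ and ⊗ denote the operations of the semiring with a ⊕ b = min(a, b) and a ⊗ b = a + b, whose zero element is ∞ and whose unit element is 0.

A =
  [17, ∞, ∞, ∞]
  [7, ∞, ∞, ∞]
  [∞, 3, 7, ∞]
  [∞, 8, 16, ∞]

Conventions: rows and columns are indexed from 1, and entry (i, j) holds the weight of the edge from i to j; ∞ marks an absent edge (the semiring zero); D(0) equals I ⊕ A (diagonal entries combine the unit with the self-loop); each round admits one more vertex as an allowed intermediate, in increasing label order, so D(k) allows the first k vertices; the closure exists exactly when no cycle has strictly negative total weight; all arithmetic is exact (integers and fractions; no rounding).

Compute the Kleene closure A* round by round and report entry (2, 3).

D(0):
  [0, ∞, ∞, ∞]
  [7, 0, ∞, ∞]
  [∞, 3, 0, ∞]
  [∞, 8, 16, 0]
D(1):
  [0, ∞, ∞, ∞]
  [7, 0, ∞, ∞]
  [∞, 3, 0, ∞]
  [∞, 8, 16, 0]
D(2):
  [0, ∞, ∞, ∞]
  [7, 0, ∞, ∞]
  [10, 3, 0, ∞]
  [15, 8, 16, 0]
D(3):
  [0, ∞, ∞, ∞]
  [7, 0, ∞, ∞]
  [10, 3, 0, ∞]
  [15, 8, 16, 0]
D(4):
  [0, ∞, ∞, ∞]
  [7, 0, ∞, ∞]
  [10, 3, 0, ∞]
  [15, 8, 16, 0]
Answer: A*[2][3] = ∞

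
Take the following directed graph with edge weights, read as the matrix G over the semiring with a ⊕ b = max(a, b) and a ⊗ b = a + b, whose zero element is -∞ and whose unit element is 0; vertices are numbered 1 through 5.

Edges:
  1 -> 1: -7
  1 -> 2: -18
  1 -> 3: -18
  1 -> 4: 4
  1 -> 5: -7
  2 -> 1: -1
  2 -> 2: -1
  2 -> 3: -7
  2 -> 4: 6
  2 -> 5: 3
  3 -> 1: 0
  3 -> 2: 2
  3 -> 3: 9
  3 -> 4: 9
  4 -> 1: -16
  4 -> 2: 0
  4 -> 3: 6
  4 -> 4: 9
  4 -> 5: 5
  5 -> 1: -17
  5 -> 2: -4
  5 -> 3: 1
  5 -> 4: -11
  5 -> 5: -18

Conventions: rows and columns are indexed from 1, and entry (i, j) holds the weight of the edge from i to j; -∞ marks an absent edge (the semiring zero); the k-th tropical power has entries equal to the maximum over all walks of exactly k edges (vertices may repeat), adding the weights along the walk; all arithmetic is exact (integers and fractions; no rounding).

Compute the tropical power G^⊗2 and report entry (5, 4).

G^⊗2:
  [-12, 4, 10, 13, 9]
  [-2, 6, 12, 15, 11]
  [9, 11, 18, 18, 14]
  [6, 9, 15, 18, 14]
  [1, 3, 10, 10, -1]
Key observation: the optimum is the walk 5->3->4, with weight 1 + 9 = 10.
Optimal value attained by: walk 5->3->4.
Answer: (G^⊗2)[5][4] = 10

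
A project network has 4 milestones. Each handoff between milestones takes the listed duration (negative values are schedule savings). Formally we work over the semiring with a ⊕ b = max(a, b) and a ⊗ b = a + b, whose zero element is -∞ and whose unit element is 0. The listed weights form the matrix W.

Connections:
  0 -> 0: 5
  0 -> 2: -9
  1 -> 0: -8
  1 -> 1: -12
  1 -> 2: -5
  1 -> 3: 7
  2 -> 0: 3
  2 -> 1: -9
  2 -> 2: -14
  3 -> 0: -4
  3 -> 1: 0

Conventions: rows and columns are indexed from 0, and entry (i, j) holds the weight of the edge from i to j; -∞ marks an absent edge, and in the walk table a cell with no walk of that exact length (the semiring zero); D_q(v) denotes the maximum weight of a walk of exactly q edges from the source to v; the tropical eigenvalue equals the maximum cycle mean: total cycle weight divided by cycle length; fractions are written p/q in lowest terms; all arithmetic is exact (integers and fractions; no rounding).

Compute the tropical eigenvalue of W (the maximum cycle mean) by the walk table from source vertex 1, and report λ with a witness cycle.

q=0: [-∞, 0, -∞, -∞]
q=1: [-8, -12, -5, 7]
q=2: [3, 7, -17, -5]
q=3: [8, -5, 2, 14]
q=4: [13, 14, -1, 2]
Optimal cycle mean attained by: cycle 0->0, total 5, length 1.
Answer: λ = 5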